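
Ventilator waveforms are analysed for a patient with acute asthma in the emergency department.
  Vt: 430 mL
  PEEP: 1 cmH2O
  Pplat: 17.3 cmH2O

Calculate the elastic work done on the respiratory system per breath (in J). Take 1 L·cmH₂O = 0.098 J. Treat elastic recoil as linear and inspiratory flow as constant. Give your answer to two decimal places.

Elastic work ≈ ½ × (Pplat − PEEP) × Vt = 0.5 × (17.3 − 1) × 0.430 L = 0.5 × 16.3 × 0.430 = 3.505 L·cmH2O.
× 0.098 J/(L·cmH2O) → 0.3435 J.

0.34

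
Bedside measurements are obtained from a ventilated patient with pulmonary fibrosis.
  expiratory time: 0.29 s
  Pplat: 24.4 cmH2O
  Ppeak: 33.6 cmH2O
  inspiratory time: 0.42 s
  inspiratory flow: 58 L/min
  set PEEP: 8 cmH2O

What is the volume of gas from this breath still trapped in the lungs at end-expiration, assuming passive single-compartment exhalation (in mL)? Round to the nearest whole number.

Flow: 58 L/min ÷ 60 = 0.9667 L/s.
Vt = flow × Ti = 0.9667 L/s × 0.42 s × 1000 mL/L = 406.01 mL.
R = (PIP − Pplat)/V̇ = (33.6 − 24.4) / 0.9667 = 9.2/0.9667 = 9.517 cmH2O·s/L.
C = Vt/(Pplat − PEEP) = 406.01 / (24.4 − 8) = 406.01/16.4 = 24.757 mL/cmH2O.
τ = R × C = 9.517 × 0.02476 L/cmH2O = 0.2356 s.
Fraction remaining = e^(−Te/τ) = e^(−0.29/0.2356) = 0.292.
Trapped volume = 406.01 × 0.292 = 118.55 mL.

119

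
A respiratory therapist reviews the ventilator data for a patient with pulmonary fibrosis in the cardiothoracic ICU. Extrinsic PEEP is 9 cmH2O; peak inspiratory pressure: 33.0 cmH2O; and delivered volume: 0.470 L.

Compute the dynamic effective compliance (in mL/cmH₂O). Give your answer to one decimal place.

Dynamic compliance = Vt / (PIP − PEEP) = 470 / (33.0 − 9) = 470 / 24.0 = 19.583 mL/cmH2O.

19.6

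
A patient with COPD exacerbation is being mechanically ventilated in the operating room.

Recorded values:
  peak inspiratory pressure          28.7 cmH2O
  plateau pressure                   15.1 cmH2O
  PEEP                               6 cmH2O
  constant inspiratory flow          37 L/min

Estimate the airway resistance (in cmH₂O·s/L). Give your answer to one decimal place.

Flow: 37 L/min ÷ 60 = 0.6167 L/s.
Raw = (PIP − Pplat) / flow = (28.7 − 15.1) / 0.6167 = 13.6 / 0.6167 = 22.053 cmH2O·s/L.

22.1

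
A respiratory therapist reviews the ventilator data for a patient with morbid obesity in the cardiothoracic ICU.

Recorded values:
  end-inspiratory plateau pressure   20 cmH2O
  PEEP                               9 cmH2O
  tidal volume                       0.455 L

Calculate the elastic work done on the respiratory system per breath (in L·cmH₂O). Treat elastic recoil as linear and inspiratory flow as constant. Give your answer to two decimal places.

Elastic work ≈ ½ × (Pplat − PEEP) × Vt = 0.5 × (20 − 9) × 0.455 L = 0.5 × 11.0 × 0.455 = 2.503 L·cmH2O.

2.50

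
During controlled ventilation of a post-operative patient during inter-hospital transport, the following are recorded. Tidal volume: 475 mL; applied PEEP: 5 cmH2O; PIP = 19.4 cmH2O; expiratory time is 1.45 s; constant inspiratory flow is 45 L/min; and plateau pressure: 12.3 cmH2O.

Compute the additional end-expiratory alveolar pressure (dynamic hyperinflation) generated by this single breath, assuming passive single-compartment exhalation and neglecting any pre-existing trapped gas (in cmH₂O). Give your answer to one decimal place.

Flow: 45 L/min ÷ 60 = 0.75 L/s.
R = (PIP − Pplat)/V̇ = (19.4 − 12.3) / 0.75 = 7.1/0.75 = 9.467 cmH2O·s/L.
C = Vt/(Pplat − PEEP) = 475.0 / (12.3 − 5) = 475.0/7.3 = 65.068 mL/cmH2O.
τ = R × C = 9.467 × 0.06507 L/cmH2O = 0.616 s.
Fraction remaining = e^(−Te/τ) = e^(−1.45/0.616) = 0.095; trapped volume = 475.0 × 0.095 = 45.125 mL.
Additional alveolar pressure from trapping ≈ V_trapped / C = 45.125 / 65.068 = 0.6935 cmH2O.

0.7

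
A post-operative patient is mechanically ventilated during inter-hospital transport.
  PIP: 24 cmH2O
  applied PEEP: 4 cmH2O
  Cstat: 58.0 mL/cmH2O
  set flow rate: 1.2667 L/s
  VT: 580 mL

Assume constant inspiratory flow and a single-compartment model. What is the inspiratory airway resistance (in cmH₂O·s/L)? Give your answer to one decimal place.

Equation of motion (constant flow): PIP = Vt/C + R·V̇ + PEEP.
R·V̇ = PIP − Vt/C − PEEP = 24 − 580/58.0 − 4 = 24 − 10.0 − 4 = 10.0 cmH2O.
R = 10.0 / 1.2667 = 7.895 cmH2O·s/L.

7.9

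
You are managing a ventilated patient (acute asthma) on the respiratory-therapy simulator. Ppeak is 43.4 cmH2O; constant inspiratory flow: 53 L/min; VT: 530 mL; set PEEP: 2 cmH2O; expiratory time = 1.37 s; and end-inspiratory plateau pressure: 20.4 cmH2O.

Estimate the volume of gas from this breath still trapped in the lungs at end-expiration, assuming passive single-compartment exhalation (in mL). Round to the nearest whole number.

Flow: 53 L/min ÷ 60 = 0.8833 L/s.
R = (PIP − Pplat)/V̇ = (43.4 − 20.4) / 0.8833 = 23.0/0.8833 = 26.039 cmH2O·s/L.
C = Vt/(Pplat − PEEP) = 530.0 / (20.4 − 2) = 530.0/18.4 = 28.804 mL/cmH2O.
τ = R × C = 26.039 × 0.0288 L/cmH2O = 0.7499 s.
Fraction remaining = e^(−Te/τ) = e^(−1.37/0.7499) = 0.1609.
Trapped volume = 530.0 × 0.1609 = 85.277 mL.

85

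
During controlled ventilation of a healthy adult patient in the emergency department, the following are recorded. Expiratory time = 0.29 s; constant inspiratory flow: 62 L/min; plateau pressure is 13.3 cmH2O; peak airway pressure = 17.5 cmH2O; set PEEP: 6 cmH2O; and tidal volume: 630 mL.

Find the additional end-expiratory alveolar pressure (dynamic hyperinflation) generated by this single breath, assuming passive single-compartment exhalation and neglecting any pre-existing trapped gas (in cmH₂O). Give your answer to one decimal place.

3.2

Flow: 62 L/min ÷ 60 = 1.0333 L/s.
R = (PIP − Pplat)/V̇ = (17.5 − 13.3) / 1.0333 = 4.2/1.0333 = 4.065 cmH2O·s/L.
C = Vt/(Pplat − PEEP) = 630.0 / (13.3 − 6) = 630.0/7.3 = 86.301 mL/cmH2O.
τ = R × C = 4.065 × 0.0863 L/cmH2O = 0.3508 s.
Fraction remaining = e^(−Te/τ) = e^(−0.29/0.3508) = 0.4375; trapped volume = 630.0 × 0.4375 = 275.63 mL.
Additional alveolar pressure from trapping ≈ V_trapped / C = 275.63 / 86.301 = 3.194 cmH2O.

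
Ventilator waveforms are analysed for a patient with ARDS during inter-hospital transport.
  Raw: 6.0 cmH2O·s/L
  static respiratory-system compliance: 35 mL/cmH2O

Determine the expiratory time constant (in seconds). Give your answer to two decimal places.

0.21

τ = R × C = 6.0 × 35 mL/cmH2O = 6.0 × 0.035 L/cmH2O = 0.21 s.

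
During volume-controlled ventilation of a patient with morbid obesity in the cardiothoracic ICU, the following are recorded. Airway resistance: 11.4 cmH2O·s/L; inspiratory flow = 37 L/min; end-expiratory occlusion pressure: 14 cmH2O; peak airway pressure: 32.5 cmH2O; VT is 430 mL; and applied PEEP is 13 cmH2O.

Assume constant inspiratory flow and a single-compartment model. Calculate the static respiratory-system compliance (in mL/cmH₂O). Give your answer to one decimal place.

37.5

Flow: 37 L/min ÷ 60 = 0.6167 L/s.
Total PEEP = 14 cmH2O (set 13 + intrinsic 1); this is the baseline alveolar pressure.
Equation of motion (constant flow): PIP = Vt/C + R·V̇ + PEEP.
Vt/C = PIP − R·V̇ − PEEP = 32.5 − 11.4×0.6167 − 14 = 32.5 − 7.03 − 14 = 11.47 cmH2O.
C = Vt / 11.47 = 430 / 11.47 = 37.489 mL/cmH2O.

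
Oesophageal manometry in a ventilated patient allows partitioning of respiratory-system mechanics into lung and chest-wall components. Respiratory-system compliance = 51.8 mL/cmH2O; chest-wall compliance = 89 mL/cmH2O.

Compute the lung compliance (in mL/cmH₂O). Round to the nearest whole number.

1/CL = 1/Crs − 1/Ccw.
1/CL = 1/51.8 − 1/89 = 0.008069.
CL = 123.93 mL/cmH2O.

124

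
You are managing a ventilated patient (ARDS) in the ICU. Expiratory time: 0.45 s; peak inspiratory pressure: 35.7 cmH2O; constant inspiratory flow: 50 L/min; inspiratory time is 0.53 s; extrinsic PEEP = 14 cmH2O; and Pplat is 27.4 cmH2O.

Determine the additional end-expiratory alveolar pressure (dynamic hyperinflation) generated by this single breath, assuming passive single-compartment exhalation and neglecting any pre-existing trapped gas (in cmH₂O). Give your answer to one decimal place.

3.4

Flow: 50 L/min ÷ 60 = 0.8333 L/s.
Vt = flow × Ti = 0.8333 L/s × 0.53 s × 1000 mL/L = 441.65 mL.
R = (PIP − Pplat)/V̇ = (35.7 − 27.4) / 0.8333 = 8.3/0.8333 = 9.96 cmH2O·s/L.
C = Vt/(Pplat − PEEP) = 441.65 / (27.4 − 14) = 441.65/13.4 = 32.959 mL/cmH2O.
τ = R × C = 9.96 × 0.03296 L/cmH2O = 0.3283 s.
Fraction remaining = e^(−Te/τ) = e^(−0.45/0.3283) = 0.2539; trapped volume = 441.65 × 0.2539 = 112.13 mL.
Additional alveolar pressure from trapping ≈ V_trapped / C = 112.13 / 32.959 = 3.402 cmH2O.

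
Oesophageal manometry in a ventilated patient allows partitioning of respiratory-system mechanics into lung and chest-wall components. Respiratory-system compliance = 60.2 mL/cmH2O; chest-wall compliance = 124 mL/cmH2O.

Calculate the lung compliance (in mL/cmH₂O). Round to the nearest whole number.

1/CL = 1/Crs − 1/Ccw.
1/CL = 1/60.2 − 1/124 = 0.008547.
CL = 117.0 mL/cmH2O.

117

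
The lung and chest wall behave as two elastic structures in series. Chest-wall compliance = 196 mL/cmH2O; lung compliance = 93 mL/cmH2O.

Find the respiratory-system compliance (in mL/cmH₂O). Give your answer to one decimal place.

Lung and chest wall are elastances in series: 1/Crs = 1/CL + 1/Ccw.
1/Crs = 1/93 + 1/196 = 0.01585.
Crs = 63.091 mL/cmH2O.

63.1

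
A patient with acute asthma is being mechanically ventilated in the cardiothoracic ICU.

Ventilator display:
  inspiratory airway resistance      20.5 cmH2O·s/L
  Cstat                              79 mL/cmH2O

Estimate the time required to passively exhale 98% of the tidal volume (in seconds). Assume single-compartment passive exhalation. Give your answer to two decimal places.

τ = R × C = 20.5 × 79 mL/cmH2O = 20.5 × 0.079 L/cmH2O = 1.62 s.
Exhaled fraction f = 1 − e^(−t/τ) → t = −τ·ln(1 − f) = −1.62·ln(0.02) = 6.337 s.

6.34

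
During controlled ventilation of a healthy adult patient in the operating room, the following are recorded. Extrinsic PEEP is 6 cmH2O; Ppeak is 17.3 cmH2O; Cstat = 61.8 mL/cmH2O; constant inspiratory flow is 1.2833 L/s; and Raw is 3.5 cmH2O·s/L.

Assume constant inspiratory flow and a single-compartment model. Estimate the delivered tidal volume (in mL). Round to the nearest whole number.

421

Equation of motion (constant flow): PIP = Vt/C + R·V̇ + PEEP.
Vt/C = PIP − R·V̇ − PEEP = 17.3 − 4.492 − 6 = 6.808 cmH2O.
Vt = C × 6.808 = 61.8 × 6.808 = 420.73 mL.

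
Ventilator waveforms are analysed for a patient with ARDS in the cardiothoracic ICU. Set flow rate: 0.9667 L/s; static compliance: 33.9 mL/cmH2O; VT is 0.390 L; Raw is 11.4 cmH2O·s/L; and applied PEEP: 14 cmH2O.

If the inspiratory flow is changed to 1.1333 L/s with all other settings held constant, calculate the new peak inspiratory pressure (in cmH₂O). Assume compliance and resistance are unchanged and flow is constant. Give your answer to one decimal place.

38.4

PIP = Vt/C + R·V̇ + PEEP (constant-flow equation of motion).
Only the resistive term changes: ΔPIP = R × ΔV̇ = 11.4 × (1.1333 − 0.9667) = 11.4 × 0.1666 = 1.899 cmH2O.
Original PIP = 390/33.9 + 11.4×0.9667 + 14 = 36.525 cmH2O; new PIP = 36.525 + (1.899) = 38.424 cmH2O.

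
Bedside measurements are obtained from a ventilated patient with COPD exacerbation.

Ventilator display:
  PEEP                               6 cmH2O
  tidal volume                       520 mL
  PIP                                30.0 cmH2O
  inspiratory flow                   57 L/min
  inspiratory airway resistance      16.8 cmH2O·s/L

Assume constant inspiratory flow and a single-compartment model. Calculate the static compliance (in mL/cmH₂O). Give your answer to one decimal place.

64.7

Flow: 57 L/min ÷ 60 = 0.95 L/s.
Equation of motion (constant flow): PIP = Vt/C + R·V̇ + PEEP.
Vt/C = PIP − R·V̇ − PEEP = 30.0 − 16.8×0.95 − 6 = 30.0 − 15.96 − 6 = 8.04 cmH2O.
C = Vt / 8.04 = 520 / 8.04 = 64.677 mL/cmH2O.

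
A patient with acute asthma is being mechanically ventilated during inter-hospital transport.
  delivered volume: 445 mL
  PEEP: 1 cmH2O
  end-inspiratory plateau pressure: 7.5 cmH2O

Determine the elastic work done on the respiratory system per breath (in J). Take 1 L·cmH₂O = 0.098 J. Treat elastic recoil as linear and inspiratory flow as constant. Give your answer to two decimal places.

Elastic work ≈ ½ × (Pplat − PEEP) × Vt = 0.5 × (7.5 − 1) × 0.445 L = 0.5 × 6.5 × 0.445 = 1.446 L·cmH2O.
× 0.098 J/(L·cmH2O) → 0.1417 J.

0.14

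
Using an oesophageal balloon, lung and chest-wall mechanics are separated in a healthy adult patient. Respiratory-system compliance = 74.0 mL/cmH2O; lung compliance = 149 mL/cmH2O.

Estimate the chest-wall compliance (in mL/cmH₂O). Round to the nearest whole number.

1/Ccw = 1/Crs − 1/CL.
1/Ccw = 1/74.0 − 1/149 = 0.006802.
Ccw = 147.02 mL/cmH2O.

147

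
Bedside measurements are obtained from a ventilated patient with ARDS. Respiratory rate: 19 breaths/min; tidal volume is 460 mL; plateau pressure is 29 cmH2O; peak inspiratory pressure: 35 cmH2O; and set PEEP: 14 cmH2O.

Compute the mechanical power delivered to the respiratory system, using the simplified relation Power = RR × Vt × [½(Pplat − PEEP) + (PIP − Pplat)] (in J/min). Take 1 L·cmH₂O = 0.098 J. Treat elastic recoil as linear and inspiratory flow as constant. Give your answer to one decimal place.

11.6

Per-breath work = Vt × [½(Pplat−PEEP) + (PIP−Pplat)] = 0.460 × [0.5×15.0 + 6.0] = 0.460 × 13.5 = 6.21 L·cmH2O.
Power = 19 × 6.21 = 117.99 L·cmH2O/min.
× 0.098 J/(L·cmH2O) → 11.563 J/min.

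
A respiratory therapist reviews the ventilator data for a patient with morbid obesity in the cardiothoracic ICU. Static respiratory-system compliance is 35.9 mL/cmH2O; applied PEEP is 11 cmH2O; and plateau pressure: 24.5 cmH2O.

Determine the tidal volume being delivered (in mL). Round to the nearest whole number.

485

Vt = Cstat × (Pplat − PEEP) = 35.9 × (24.5 − 11) = 35.9 × 13.5 = 484.65 mL.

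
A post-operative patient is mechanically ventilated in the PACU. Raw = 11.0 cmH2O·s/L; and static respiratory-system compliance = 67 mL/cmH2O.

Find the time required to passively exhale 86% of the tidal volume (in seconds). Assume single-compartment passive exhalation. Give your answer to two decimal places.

τ = R × C = 11.0 × 67 mL/cmH2O = 11.0 × 0.067 L/cmH2O = 0.737 s.
Exhaled fraction f = 1 − e^(−t/τ) → t = −τ·ln(1 − f) = −0.737·ln(0.14) = 1.449 s.

1.45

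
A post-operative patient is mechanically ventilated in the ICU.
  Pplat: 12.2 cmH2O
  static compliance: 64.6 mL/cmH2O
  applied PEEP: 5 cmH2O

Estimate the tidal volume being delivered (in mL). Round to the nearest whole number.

465

Vt = Cstat × (Pplat − PEEP) = 64.6 × (12.2 − 5) = 64.6 × 7.2 = 465.12 mL.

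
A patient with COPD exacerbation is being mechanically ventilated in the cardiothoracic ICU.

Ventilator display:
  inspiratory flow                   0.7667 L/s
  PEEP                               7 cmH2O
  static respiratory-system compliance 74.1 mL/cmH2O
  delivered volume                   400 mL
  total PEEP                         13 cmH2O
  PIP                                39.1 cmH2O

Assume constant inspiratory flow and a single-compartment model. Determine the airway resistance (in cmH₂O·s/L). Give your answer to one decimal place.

Total PEEP = 13 cmH2O (set 7 + intrinsic 6); this is the baseline alveolar pressure.
Equation of motion (constant flow): PIP = Vt/C + R·V̇ + PEEP.
R·V̇ = PIP − Vt/C − PEEP = 39.1 − 400/74.1 − 13 = 39.1 − 5.398 − 13 = 20.702 cmH2O.
R = 20.702 / 0.7667 = 27.001 cmH2O·s/L.

27.0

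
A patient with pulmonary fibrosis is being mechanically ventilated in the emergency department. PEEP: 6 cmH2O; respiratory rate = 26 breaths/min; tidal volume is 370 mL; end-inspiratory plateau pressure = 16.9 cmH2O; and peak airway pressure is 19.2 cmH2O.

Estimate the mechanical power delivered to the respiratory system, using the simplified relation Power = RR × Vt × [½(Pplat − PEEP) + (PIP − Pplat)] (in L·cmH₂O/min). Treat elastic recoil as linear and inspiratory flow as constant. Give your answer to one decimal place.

Per-breath work = Vt × [½(Pplat−PEEP) + (PIP−Pplat)] = 0.370 × [0.5×10.9 + 2.3] = 0.370 × 7.75 = 2.868 L·cmH2O.
Power = 26 × 2.868 = 74.568 L·cmH2O/min.

74.6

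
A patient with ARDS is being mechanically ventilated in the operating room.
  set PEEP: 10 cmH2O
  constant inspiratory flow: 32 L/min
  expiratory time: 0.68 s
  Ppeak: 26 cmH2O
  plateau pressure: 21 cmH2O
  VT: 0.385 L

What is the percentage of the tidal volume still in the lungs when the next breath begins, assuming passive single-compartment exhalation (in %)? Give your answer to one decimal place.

12.6

Flow: 32 L/min ÷ 60 = 0.5333 L/s.
R = (PIP − Pplat)/V̇ = (26 − 21) / 0.5333 = 5.0/0.5333 = 9.376 cmH2O·s/L.
C = Vt/(Pplat − PEEP) = 385.0 / (21 − 10) = 385.0/11.0 = 35.0 mL/cmH2O.
τ = R × C = 9.376 × 0.035 L/cmH2O = 0.3282 s.
Fraction remaining at end-expiration = e^(−Te/τ) = e^(−0.68/0.3282) = 0.1259 → 12.59%.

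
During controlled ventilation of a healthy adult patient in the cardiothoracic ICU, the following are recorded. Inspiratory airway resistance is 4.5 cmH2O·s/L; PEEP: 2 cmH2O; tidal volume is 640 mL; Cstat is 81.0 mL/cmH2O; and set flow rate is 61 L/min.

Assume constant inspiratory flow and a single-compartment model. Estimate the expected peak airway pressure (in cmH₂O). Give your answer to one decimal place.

14.5

Flow: 61 L/min ÷ 60 = 1.0167 L/s.
Equation of motion (constant flow): PIP = Vt/C + R·V̇ + PEEP.
PIP = 640/81.0 + 4.5×1.0167 + 2 = 7.901 + 4.575 + 2 = 14.476 cmH2O.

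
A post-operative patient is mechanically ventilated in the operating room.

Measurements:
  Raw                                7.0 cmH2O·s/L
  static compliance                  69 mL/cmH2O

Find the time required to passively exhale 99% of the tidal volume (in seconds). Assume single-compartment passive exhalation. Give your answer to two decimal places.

2.22

τ = R × C = 7.0 × 69 mL/cmH2O = 7.0 × 0.069 L/cmH2O = 0.483 s.
Exhaled fraction f = 1 − e^(−t/τ) → t = −τ·ln(1 − f) = −0.483·ln(0.01) = 2.224 s.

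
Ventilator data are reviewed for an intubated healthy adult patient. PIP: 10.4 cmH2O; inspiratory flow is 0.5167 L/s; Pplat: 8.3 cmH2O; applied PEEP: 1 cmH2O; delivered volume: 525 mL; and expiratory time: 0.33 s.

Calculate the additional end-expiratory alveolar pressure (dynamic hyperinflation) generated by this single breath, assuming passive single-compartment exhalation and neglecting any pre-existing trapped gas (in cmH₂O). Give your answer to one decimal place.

R = (PIP − Pplat)/V̇ = (10.4 − 8.3) / 0.5167 = 2.1/0.5167 = 4.064 cmH2O·s/L.
C = Vt/(Pplat − PEEP) = 525.0 / (8.3 − 1) = 525.0/7.3 = 71.918 mL/cmH2O.
τ = R × C = 4.064 × 0.07192 L/cmH2O = 0.2923 s.
Fraction remaining = e^(−Te/τ) = e^(−0.33/0.2923) = 0.3234; trapped volume = 525.0 × 0.3234 = 169.79 mL.
Additional alveolar pressure from trapping ≈ V_trapped / C = 169.79 / 71.918 = 2.361 cmH2O.

2.4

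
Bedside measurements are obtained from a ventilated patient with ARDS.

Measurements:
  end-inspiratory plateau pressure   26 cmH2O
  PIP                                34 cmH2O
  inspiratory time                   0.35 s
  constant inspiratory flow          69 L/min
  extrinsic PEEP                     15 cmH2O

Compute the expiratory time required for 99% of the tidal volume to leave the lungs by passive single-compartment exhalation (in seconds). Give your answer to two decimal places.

Flow: 69 L/min ÷ 60 = 1.15 L/s.
Vt = flow × Ti = 1.15 L/s × 0.35 s × 1000 mL/L = 402.5 mL.
R = (PIP − Pplat)/V̇ = (34 − 26) / 1.15 = 8.0/1.15 = 6.957 cmH2O·s/L.
C = Vt/(Pplat − PEEP) = 402.5 / (26 − 15) = 402.5/11.0 = 36.591 mL/cmH2O.
τ = R × C = 6.957 × 0.03659 L/cmH2O = 0.2546 s.
t = −τ·ln(1 − 0.99) = −0.2546·ln(0.01) = 1.172 s.

1.17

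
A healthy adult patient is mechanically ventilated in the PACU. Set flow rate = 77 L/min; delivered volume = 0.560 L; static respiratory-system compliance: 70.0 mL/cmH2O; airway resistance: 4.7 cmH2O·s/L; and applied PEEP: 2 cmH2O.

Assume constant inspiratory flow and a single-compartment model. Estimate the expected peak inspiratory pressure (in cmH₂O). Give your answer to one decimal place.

Flow: 77 L/min ÷ 60 = 1.2833 L/s.
Equation of motion (constant flow): PIP = Vt/C + R·V̇ + PEEP.
PIP = 560/70.0 + 4.7×1.2833 + 2 = 8.0 + 6.032 + 2 = 16.032 cmH2O.

16.0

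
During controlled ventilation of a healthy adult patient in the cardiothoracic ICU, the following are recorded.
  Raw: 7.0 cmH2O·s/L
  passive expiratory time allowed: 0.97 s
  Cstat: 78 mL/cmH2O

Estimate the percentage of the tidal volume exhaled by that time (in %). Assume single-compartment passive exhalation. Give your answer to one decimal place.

83.1

τ = R × C = 7.0 × 78 mL/cmH2O = 7.0 × 0.078 L/cmH2O = 0.546 s.
Passive exhalation: V(t)/V₀ = e^(−t/τ) = e^(−0.97/0.546) = 0.1692.
Fraction exhaled = 1 − 0.1692 = 0.8308 → 83.08%.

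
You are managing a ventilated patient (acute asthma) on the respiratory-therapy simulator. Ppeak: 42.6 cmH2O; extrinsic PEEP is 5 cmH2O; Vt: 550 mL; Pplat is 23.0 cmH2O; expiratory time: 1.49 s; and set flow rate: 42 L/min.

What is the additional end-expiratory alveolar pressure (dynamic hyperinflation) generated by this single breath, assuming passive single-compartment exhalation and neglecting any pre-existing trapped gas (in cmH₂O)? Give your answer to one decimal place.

Flow: 42 L/min ÷ 60 = 0.7 L/s.
R = (PIP − Pplat)/V̇ = (42.6 − 23.0) / 0.7 = 19.6/0.7 = 28.0 cmH2O·s/L.
C = Vt/(Pplat − PEEP) = 550.0 / (23.0 − 5) = 550.0/18.0 = 30.556 mL/cmH2O.
τ = R × C = 28.0 × 0.03056 L/cmH2O = 0.8557 s.
Fraction remaining = e^(−Te/τ) = e^(−1.49/0.8557) = 0.1753; trapped volume = 550.0 × 0.1753 = 96.415 mL.
Additional alveolar pressure from trapping ≈ V_trapped / C = 96.415 / 30.556 = 3.155 cmH2O.

3.2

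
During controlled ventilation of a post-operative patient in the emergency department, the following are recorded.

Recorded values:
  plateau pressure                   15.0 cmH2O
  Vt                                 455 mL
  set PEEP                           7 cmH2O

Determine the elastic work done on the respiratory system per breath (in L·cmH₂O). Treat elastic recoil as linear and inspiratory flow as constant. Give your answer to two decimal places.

1.82

Elastic work ≈ ½ × (Pplat − PEEP) × Vt = 0.5 × (15.0 − 7) × 0.455 L = 0.5 × 8.0 × 0.455 = 1.82 L·cmH2O.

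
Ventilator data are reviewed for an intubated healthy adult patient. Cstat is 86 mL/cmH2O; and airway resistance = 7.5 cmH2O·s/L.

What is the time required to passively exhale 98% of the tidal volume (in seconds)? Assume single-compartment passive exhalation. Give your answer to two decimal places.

τ = R × C = 7.5 × 86 mL/cmH2O = 7.5 × 0.086 L/cmH2O = 0.645 s.
Exhaled fraction f = 1 − e^(−t/τ) → t = −τ·ln(1 − f) = −0.645·ln(0.02) = 2.523 s.

2.52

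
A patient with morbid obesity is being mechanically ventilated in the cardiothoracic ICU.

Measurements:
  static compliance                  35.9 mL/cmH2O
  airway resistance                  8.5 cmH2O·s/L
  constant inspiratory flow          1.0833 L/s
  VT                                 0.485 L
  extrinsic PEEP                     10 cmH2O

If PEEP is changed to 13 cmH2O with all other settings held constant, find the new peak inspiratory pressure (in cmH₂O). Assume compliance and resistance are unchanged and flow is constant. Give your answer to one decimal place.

35.7

PIP = Vt/C + R·V̇ + PEEP (constant-flow equation of motion).
Only the baseline term changes: ΔPIP = ΔPEEP = 13 − 10 = 3.0 cmH2O.
Original PIP = 485/35.9 + 8.5×1.0833 + 10 = 32.718 cmH2O; new PIP = 32.718 + (3.0) = 35.718 cmH2O.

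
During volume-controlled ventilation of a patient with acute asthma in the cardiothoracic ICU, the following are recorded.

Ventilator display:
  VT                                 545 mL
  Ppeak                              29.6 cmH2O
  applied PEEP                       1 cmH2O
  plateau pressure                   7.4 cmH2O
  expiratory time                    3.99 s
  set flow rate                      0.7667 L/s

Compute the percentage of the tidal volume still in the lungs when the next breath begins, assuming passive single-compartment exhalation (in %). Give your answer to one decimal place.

R = (PIP − Pplat)/V̇ = (29.6 − 7.4) / 0.7667 = 22.2/0.7667 = 28.955 cmH2O·s/L.
C = Vt/(Pplat − PEEP) = 545.0 / (7.4 − 1) = 545.0/6.4 = 85.156 mL/cmH2O.
τ = R × C = 28.955 × 0.08516 L/cmH2O = 2.466 s.
Fraction remaining at end-expiration = e^(−Te/τ) = e^(−3.99/2.466) = 0.1983 → 19.83%.

19.8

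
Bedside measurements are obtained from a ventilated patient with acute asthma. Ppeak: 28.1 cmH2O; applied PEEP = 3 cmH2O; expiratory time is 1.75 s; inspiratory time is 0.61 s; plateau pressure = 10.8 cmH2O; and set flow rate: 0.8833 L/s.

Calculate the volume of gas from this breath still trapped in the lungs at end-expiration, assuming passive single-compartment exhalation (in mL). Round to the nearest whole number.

148

Vt = flow × Ti = 0.8833 L/s × 0.61 s × 1000 mL/L = 538.81 mL.
R = (PIP − Pplat)/V̇ = (28.1 − 10.8) / 0.8833 = 17.3/0.8833 = 19.586 cmH2O·s/L.
C = Vt/(Pplat − PEEP) = 538.81 / (10.8 − 3) = 538.81/7.8 = 69.078 mL/cmH2O.
τ = R × C = 19.586 × 0.06908 L/cmH2O = 1.353 s.
Fraction remaining = e^(−Te/τ) = e^(−1.75/1.353) = 0.2743.
Trapped volume = 538.81 × 0.2743 = 147.8 mL.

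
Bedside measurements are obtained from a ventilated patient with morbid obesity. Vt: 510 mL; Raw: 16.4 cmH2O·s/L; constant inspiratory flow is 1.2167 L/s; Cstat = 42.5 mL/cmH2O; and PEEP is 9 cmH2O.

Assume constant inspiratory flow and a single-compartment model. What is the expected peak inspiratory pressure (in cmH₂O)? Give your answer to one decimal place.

Equation of motion (constant flow): PIP = Vt/C + R·V̇ + PEEP.
PIP = 510/42.5 + 16.4×1.2167 + 9 = 12.0 + 19.954 + 9 = 40.954 cmH2O.

41.0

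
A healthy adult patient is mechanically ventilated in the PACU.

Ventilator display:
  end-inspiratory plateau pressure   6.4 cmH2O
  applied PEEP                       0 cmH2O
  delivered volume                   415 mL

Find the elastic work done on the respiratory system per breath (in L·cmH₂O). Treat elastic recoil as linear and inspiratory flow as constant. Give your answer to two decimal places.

Elastic work ≈ ½ × (Pplat − PEEP) × Vt = 0.5 × (6.4 − 0) × 0.415 L = 0.5 × 6.4 × 0.415 = 1.328 L·cmH2O.

1.33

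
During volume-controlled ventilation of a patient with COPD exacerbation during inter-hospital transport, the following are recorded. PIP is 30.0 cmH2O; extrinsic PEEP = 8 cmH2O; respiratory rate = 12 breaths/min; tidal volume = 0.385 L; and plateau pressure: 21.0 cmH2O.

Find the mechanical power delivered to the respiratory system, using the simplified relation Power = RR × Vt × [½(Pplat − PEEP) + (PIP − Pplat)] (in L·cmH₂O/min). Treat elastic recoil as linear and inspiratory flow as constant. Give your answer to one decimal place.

Per-breath work = Vt × [½(Pplat−PEEP) + (PIP−Pplat)] = 0.385 × [0.5×13.0 + 9.0] = 0.385 × 15.5 = 5.968 L·cmH2O.
Power = 12 × 5.968 = 71.616 L·cmH2O/min.

71.6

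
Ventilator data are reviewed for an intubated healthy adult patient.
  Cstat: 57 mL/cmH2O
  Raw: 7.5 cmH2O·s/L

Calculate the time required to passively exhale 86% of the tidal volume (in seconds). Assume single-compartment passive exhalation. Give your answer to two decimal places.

0.84

τ = R × C = 7.5 × 57 mL/cmH2O = 7.5 × 0.057 L/cmH2O = 0.4275 s.
Exhaled fraction f = 1 − e^(−t/τ) → t = −τ·ln(1 − f) = −0.4275·ln(0.14) = 0.8405 s.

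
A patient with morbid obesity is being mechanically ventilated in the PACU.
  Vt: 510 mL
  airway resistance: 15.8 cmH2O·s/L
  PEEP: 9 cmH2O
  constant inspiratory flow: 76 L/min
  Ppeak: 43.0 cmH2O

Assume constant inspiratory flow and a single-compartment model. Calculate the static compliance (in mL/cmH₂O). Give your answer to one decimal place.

36.5

Flow: 76 L/min ÷ 60 = 1.2667 L/s.
Equation of motion (constant flow): PIP = Vt/C + R·V̇ + PEEP.
Vt/C = PIP − R·V̇ − PEEP = 43.0 − 15.8×1.2667 − 9 = 43.0 − 20.014 − 9 = 13.986 cmH2O.
C = Vt / 13.986 = 510 / 13.986 = 36.465 mL/cmH2O.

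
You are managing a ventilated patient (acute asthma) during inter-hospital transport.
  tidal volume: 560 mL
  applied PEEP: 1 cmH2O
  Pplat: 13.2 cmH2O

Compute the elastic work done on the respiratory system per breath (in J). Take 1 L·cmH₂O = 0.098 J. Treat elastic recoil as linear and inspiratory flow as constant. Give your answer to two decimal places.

Elastic work ≈ ½ × (Pplat − PEEP) × Vt = 0.5 × (13.2 − 1) × 0.560 L = 0.5 × 12.2 × 0.560 = 3.416 L·cmH2O.
× 0.098 J/(L·cmH2O) → 0.3348 J.

0.33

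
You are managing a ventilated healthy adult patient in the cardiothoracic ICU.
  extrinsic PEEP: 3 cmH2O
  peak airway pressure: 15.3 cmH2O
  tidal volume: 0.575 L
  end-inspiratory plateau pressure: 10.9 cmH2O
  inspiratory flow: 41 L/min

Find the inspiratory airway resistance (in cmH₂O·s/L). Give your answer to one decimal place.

Flow: 41 L/min ÷ 60 = 0.6833 L/s.
Raw = (PIP − Pplat) / flow = (15.3 − 10.9) / 0.6833 = 4.4 / 0.6833 = 6.439 cmH2O·s/L.

6.4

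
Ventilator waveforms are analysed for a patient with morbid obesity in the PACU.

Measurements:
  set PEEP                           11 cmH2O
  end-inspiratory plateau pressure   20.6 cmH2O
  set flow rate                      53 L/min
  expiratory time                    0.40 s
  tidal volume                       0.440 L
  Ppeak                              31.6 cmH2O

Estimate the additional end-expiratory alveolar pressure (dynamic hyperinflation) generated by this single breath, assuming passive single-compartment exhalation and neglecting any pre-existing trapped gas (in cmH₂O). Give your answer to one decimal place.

Flow: 53 L/min ÷ 60 = 0.8833 L/s.
R = (PIP − Pplat)/V̇ = (31.6 − 20.6) / 0.8833 = 11.0/0.8833 = 12.453 cmH2O·s/L.
C = Vt/(Pplat − PEEP) = 440.0 / (20.6 − 11) = 440.0/9.6 = 45.833 mL/cmH2O.
τ = R × C = 12.453 × 0.04583 L/cmH2O = 0.5707 s.
Fraction remaining = e^(−Te/τ) = e^(−0.40/0.5707) = 0.4961; trapped volume = 440.0 × 0.4961 = 218.28 mL.
Additional alveolar pressure from trapping ≈ V_trapped / C = 218.28 / 45.833 = 4.763 cmH2O.

4.8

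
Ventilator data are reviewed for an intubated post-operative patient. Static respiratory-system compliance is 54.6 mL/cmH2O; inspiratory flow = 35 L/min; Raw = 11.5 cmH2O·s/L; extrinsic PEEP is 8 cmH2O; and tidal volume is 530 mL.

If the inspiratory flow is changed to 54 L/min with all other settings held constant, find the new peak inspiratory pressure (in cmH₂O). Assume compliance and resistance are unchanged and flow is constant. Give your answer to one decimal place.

28.1

Flow: 35 L/min ÷ 60 = 0.5833 L/s.
New flow: 54 L/min ÷ 60 = 0.9 L/s.
PIP = Vt/C + R·V̇ + PEEP (constant-flow equation of motion).
Only the resistive term changes: ΔPIP = R × ΔV̇ = 11.5 × (0.9 − 0.5833) = 11.5 × 0.3167 = 3.642 cmH2O.
Original PIP = 530/54.6 + 11.5×0.5833 + 8 = 24.415 cmH2O; new PIP = 24.415 + (3.642) = 28.057 cmH2O.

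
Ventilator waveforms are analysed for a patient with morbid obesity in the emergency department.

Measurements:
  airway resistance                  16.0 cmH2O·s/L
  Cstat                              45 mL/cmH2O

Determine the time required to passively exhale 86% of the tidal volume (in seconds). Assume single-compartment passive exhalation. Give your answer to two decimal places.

τ = R × C = 16.0 × 45 mL/cmH2O = 16.0 × 0.045 L/cmH2O = 0.72 s.
Exhaled fraction f = 1 − e^(−t/τ) → t = −τ·ln(1 − f) = −0.72·ln(0.14) = 1.416 s.

1.42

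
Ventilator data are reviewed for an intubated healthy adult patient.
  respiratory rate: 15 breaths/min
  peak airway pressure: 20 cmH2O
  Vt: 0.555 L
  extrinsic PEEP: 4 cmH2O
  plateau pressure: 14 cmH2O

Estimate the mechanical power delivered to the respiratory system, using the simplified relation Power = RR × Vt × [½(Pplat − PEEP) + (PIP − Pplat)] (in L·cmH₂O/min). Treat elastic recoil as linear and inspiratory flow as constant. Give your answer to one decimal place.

Per-breath work = Vt × [½(Pplat−PEEP) + (PIP−Pplat)] = 0.555 × [0.5×10.0 + 6.0] = 0.555 × 11.0 = 6.105 L·cmH2O.
Power = 15 × 6.105 = 91.575 L·cmH2O/min.

91.6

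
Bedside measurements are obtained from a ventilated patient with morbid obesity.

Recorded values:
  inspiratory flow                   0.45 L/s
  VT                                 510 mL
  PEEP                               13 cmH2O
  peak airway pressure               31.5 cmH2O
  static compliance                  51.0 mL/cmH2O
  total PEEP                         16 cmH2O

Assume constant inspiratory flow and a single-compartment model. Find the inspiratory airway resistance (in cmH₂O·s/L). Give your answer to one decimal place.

Total PEEP = 16 cmH2O (set 13 + intrinsic 3); this is the baseline alveolar pressure.
Equation of motion (constant flow): PIP = Vt/C + R·V̇ + PEEP.
R·V̇ = PIP − Vt/C − PEEP = 31.5 − 510/51.0 − 16 = 31.5 − 10.0 − 16 = 5.5 cmH2O.
R = 5.5 / 0.45 = 12.222 cmH2O·s/L.

12.2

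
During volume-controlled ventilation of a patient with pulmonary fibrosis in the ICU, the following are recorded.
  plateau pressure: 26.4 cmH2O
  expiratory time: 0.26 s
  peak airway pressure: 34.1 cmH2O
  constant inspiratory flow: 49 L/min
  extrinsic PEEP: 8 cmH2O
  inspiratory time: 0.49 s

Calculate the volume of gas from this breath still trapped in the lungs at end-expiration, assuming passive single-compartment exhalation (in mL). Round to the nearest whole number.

113

Flow: 49 L/min ÷ 60 = 0.8167 L/s.
Vt = flow × Ti = 0.8167 L/s × 0.49 s × 1000 mL/L = 400.18 mL.
R = (PIP − Pplat)/V̇ = (34.1 − 26.4) / 0.8167 = 7.7/0.8167 = 9.428 cmH2O·s/L.
C = Vt/(Pplat − PEEP) = 400.18 / (26.4 − 8) = 400.18/18.4 = 21.749 mL/cmH2O.
τ = R × C = 9.428 × 0.02175 L/cmH2O = 0.2051 s.
Fraction remaining = e^(−Te/τ) = e^(−0.26/0.2051) = 0.2815.
Trapped volume = 400.18 × 0.2815 = 112.65 mL.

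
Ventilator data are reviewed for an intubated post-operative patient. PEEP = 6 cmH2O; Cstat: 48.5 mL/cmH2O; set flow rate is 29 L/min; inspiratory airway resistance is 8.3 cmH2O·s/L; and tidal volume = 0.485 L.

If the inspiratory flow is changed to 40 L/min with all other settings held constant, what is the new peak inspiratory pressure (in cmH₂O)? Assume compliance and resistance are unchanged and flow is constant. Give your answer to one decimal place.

21.5

Flow: 29 L/min ÷ 60 = 0.4833 L/s.
New flow: 40 L/min ÷ 60 = 0.6667 L/s.
PIP = Vt/C + R·V̇ + PEEP (constant-flow equation of motion).
Only the resistive term changes: ΔPIP = R × ΔV̇ = 8.3 × (0.6667 − 0.4833) = 8.3 × 0.1834 = 1.522 cmH2O.
Original PIP = 485/48.5 + 8.3×0.4833 + 6 = 20.011 cmH2O; new PIP = 20.011 + (1.522) = 21.533 cmH2O.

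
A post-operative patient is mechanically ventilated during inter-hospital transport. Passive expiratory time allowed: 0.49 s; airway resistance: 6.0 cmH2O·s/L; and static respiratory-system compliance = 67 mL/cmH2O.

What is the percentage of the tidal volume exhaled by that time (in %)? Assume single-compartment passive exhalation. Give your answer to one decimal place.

70.4

τ = R × C = 6.0 × 67 mL/cmH2O = 6.0 × 0.067 L/cmH2O = 0.402 s.
Passive exhalation: V(t)/V₀ = e^(−t/τ) = e^(−0.49/0.402) = 0.2956.
Fraction exhaled = 1 − 0.2956 = 0.7044 → 70.44%.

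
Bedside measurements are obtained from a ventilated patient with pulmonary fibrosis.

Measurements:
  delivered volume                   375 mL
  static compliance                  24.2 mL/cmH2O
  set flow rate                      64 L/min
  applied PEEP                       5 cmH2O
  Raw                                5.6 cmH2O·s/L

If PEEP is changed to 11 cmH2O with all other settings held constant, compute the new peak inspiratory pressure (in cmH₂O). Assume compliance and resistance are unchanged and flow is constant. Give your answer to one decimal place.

Flow: 64 L/min ÷ 60 = 1.0667 L/s.
PIP = Vt/C + R·V̇ + PEEP (constant-flow equation of motion).
Only the baseline term changes: ΔPIP = ΔPEEP = 11 − 5 = 6.0 cmH2O.
Original PIP = 375/24.2 + 5.6×1.0667 + 5 = 26.469 cmH2O; new PIP = 26.469 + (6.0) = 32.469 cmH2O.

32.5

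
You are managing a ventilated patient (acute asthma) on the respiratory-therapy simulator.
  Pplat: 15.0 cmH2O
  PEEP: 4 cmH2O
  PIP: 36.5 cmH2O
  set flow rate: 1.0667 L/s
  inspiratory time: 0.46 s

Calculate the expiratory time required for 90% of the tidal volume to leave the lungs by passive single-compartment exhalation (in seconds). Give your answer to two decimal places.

Vt = flow × Ti = 1.0667 L/s × 0.46 s × 1000 mL/L = 490.68 mL.
R = (PIP − Pplat)/V̇ = (36.5 − 15.0) / 1.0667 = 21.5/1.0667 = 20.156 cmH2O·s/L.
C = Vt/(Pplat − PEEP) = 490.68 / (15.0 − 4) = 490.68/11.0 = 44.607 mL/cmH2O.
τ = R × C = 20.156 × 0.04461 L/cmH2O = 0.8992 s.
t = −τ·ln(1 − 0.90) = −0.8992·ln(0.1) = 2.07 s.

2.07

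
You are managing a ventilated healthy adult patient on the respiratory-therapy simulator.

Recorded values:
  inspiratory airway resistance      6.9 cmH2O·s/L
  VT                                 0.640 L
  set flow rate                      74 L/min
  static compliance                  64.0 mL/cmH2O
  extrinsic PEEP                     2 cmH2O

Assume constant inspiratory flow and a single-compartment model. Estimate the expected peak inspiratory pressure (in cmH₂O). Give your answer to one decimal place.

Flow: 74 L/min ÷ 60 = 1.2333 L/s.
Equation of motion (constant flow): PIP = Vt/C + R·V̇ + PEEP.
PIP = 640/64.0 + 6.9×1.2333 + 2 = 10.0 + 8.51 + 2 = 20.51 cmH2O.

20.5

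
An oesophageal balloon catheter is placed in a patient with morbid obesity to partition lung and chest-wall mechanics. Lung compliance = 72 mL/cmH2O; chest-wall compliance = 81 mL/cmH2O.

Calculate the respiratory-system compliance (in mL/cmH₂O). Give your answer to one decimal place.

38.1

Lung and chest wall are elastances in series: 1/Crs = 1/CL + 1/Ccw.
1/Crs = 1/72 + 1/81 = 0.02623.
Crs = 38.124 mL/cmH2O.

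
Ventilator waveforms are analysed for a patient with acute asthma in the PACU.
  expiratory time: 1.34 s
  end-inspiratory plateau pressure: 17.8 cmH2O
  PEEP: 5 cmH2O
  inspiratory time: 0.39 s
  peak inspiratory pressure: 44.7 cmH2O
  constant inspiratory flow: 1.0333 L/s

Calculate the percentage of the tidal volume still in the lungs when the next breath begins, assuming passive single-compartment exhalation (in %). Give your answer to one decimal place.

Vt = flow × Ti = 1.0333 L/s × 0.39 s × 1000 mL/L = 402.99 mL.
R = (PIP − Pplat)/V̇ = (44.7 − 17.8) / 1.0333 = 26.9/1.0333 = 26.033 cmH2O·s/L.
C = Vt/(Pplat − PEEP) = 402.99 / (17.8 − 5) = 402.99/12.8 = 31.484 mL/cmH2O.
τ = R × C = 26.033 × 0.03148 L/cmH2O = 0.8195 s.
Fraction remaining at end-expiration = e^(−Te/τ) = e^(−1.34/0.8195) = 0.1949 → 19.49%.

19.5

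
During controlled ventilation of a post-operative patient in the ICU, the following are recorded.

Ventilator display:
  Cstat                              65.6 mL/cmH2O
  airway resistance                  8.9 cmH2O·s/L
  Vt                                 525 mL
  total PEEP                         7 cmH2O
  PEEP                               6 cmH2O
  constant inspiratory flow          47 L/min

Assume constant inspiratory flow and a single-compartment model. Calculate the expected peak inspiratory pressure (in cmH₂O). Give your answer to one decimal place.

Flow: 47 L/min ÷ 60 = 0.7833 L/s.
Total PEEP = 7 cmH2O (set 6 + intrinsic 1); this is the baseline alveolar pressure.
Equation of motion (constant flow): PIP = Vt/C + R·V̇ + PEEP.
PIP = 525/65.6 + 8.9×0.7833 + 7 = 8.003 + 6.971 + 7 = 21.974 cmH2O.

22.0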